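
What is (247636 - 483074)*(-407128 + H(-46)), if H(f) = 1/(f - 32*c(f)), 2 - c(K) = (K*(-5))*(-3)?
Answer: 151927642288257/1585 ≈ 9.5853e+10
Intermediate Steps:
c(K) = 2 - 15*K (c(K) = 2 - K*(-5)*(-3) = 2 - (-5*K)*(-3) = 2 - 15*K)
H(f) = 1/(-64 + 481*f) (H(f) = 1/(f - 32*(2 - 15*f)) = 1/(f + (-64 + 480*f)) = 1/(-64 + 481*f))
(247636 - 483074)*(-407128 + H(-46)) = (247636 - 483074)*(-407128 + 1/(-64 + 481*(-46))) = -235438*(-407128 + 1/(-64 - 22126)) = -235438*(-407128 + 1/(-22190)) = -235438*(-407128 - 1/22190) = -235438*(-9034170321/22190) = 151927642288257/1585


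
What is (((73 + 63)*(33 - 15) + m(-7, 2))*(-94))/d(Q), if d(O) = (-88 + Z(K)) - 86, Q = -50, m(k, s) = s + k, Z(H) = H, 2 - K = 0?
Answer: 114821/86 ≈ 1335.1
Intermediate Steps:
K = 2 (K = 2 - 1*0 = 2 + 0 = 2)
m(k, s) = k + s
d(O) = -172 (d(O) = (-88 + 2) - 86 = -86 - 86 = -172)
(((73 + 63)*(33 - 15) + m(-7, 2))*(-94))/d(Q) = (((73 + 63)*(33 - 15) + (-7 + 2))*(-94))/(-172) = ((136*18 - 5)*(-94))*(-1/172) = ((2448 - 5)*(-94))*(-1/172) = (2443*(-94))*(-1/172) = -229642*(-1/172) = 114821/86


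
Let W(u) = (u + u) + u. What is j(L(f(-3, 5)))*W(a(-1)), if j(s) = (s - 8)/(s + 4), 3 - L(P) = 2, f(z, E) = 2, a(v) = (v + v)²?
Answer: -84/5 ≈ -16.800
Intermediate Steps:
a(v) = 4*v² (a(v) = (2*v)² = 4*v²)
L(P) = 1 (L(P) = 3 - 1*2 = 3 - 2 = 1)
W(u) = 3*u (W(u) = 2*u + u = 3*u)
j(s) = (-8 + s)/(4 + s)
j(L(f(-3, 5)))*W(a(-1)) = ((-8 + 1)/(4 + 1))*(3*(4*(-1)²)) = (-7/5)*(3*(4*1)) = ((⅕)*(-7))*(3*4) = -7/5*12 = -84/5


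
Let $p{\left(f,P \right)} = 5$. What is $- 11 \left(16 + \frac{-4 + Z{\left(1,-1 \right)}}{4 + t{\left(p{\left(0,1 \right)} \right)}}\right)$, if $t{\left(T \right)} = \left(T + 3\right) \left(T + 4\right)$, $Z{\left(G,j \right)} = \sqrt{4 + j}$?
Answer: $- \frac{3333}{19} - \frac{11 \sqrt{3}}{76} \approx -175.67$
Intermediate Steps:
$t{\left(T \right)} = \left(3 + T\right) \left(4 + T\right)$
$- 11 \left(16 + \frac{-4 + Z{\left(1,-1 \right)}}{4 + t{\left(p{\left(0,1 \right)} \right)}}\right) = - 11 \left(16 + \frac{-4 + \sqrt{4 - 1}}{4 + \left(12 + 5^{2} + 7 \cdot 5\right)}\right) = - 11 \left(16 + \frac{-4 + \sqrt{3}}{4 + \left(12 + 25 + 35\right)}\right) = - 11 \left(16 + \frac{-4 + \sqrt{3}}{4 + 72}\right) = - 11 \left(16 + \frac{-4 + \sqrt{3}}{76}\right) = - 11 \left(16 + \left(-4 + \sqrt{3}\right) \frac{1}{76}\right) = - 11 \left(16 - \left(\frac{1}{19} - \frac{\sqrt{3}}{76}\right)\right) = - 11 \left(\frac{303}{19} + \frac{\sqrt{3}}{76}\right) = - \frac{3333}{19} - \frac{11 \sqrt{3}}{76}$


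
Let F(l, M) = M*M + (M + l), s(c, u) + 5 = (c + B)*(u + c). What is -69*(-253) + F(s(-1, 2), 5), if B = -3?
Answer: 17478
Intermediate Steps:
s(c, u) = -5 + (-3 + c)*(c + u) (s(c, u) = -5 + (c - 3)*(u + c) = -5 + (-3 + c)*(c + u))
F(l, M) = M + l + M² (F(l, M) = M² + (M + l) = M + l + M²)
-69*(-253) + F(s(-1, 2), 5) = -69*(-253) + (5 + (-5 + (-1)² - 3*(-1) - 3*2 - 1*2) + 5²) = 17457 + (5 + (-5 + 1 + 3 - 6 - 2) + 25) = 17457 + (5 - 9 + 25) = 17457 + 21 = 17478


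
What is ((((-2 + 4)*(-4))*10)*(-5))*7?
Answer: 2800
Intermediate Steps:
((((-2 + 4)*(-4))*10)*(-5))*7 = (((2*(-4))*10)*(-5))*7 = (-8*10*(-5))*7 = -80*(-5)*7 = 400*7 = 2800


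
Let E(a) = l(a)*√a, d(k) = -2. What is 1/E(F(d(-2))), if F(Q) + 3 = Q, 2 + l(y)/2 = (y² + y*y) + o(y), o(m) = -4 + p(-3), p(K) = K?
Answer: -I*√5/410 ≈ -0.0054538*I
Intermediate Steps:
o(m) = -7 (o(m) = -4 - 3 = -7)
l(y) = -18 + 4*y² (l(y) = -4 + 2*((y² + y*y) - 7) = -4 + 2*((y² + y²) - 7) = -4 + 2*(2*y² - 7) = -4 + 2*(-7 + 2*y²) = -4 + (-14 + 4*y²) = -18 + 4*y²)
F(Q) = -3 + Q
E(a) = √a*(-18 + 4*a²) (E(a) = (-18 + 4*a²)*√a = √a*(-18 + 4*a²))
1/E(F(d(-2))) = 1/(√(-3 - 2)*(-18 + 4*(-3 - 2)²)) = 1/(√(-5)*(-18 + 4*(-5)²)) = 1/((I*√5)*(-18 + 4*25)) = 1/((I*√5)*(-18 + 100)) = 1/((I*√5)*82) = 1/(82*I*√5) = -I*√5/410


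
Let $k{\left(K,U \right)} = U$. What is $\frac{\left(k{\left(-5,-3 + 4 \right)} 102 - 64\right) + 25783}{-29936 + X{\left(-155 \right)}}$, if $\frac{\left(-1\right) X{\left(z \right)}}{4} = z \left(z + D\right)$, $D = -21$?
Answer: $- \frac{8607}{46352} \approx -0.18569$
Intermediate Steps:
$X{\left(z \right)} = - 4 z \left(-21 + z\right)$ ($X{\left(z \right)} = - 4 z \left(z - 21\right) = - 4 z \left(-21 + z\right)$)
$\frac{\left(k{\left(-5,-3 + 4 \right)} 102 - 64\right) + 25783}{-29936 + X{\left(-155 \right)}} = \frac{\left(\left(-3 + 4\right) 102 - 64\right) + 25783}{-29936 + 4 \left(-155\right) \left(21 - -155\right)} = \frac{\left(1 \cdot 102 - 64\right) + 25783}{-29936 + 4 \left(-155\right) \left(21 + 155\right)} = \frac{\left(102 - 64\right) + 25783}{-29936 + 4 \left(-155\right) 176} = \frac{38 + 25783}{-29936 - 109120} = \frac{25821}{-139056} = 25821 \left(- \frac{1}{139056}\right) = - \frac{8607}{46352}$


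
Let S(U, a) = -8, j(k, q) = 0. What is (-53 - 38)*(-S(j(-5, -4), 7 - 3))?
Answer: -728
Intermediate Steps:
(-53 - 38)*(-S(j(-5, -4), 7 - 3)) = (-53 - 38)*(-1*(-8)) = -91*8 = -728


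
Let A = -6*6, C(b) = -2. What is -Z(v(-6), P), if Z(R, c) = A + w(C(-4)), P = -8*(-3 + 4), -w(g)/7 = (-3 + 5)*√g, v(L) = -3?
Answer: 36 + 14*I*√2 ≈ 36.0 + 19.799*I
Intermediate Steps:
A = -36
w(g) = -14*√g (w(g) = -7*(-3 + 5)*√g = -14*√g)
P = -8 (P = -8*1 = -8)
Z(R, c) = -36 - 14*I*√2
-Z(v(-6), P) = -(-36 - 14*I*√2) = 36 + 14*I*√2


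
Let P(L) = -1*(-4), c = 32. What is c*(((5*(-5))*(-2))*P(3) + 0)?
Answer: 6400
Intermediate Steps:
P(L) = 4
c*(((5*(-5))*(-2))*P(3) + 0) = 32*(((5*(-5))*(-2))*4 + 0) = 32*(-25*(-2)*4 + 0) = 32*(50*4 + 0) = 32*(200 + 0) = 32*200 = 6400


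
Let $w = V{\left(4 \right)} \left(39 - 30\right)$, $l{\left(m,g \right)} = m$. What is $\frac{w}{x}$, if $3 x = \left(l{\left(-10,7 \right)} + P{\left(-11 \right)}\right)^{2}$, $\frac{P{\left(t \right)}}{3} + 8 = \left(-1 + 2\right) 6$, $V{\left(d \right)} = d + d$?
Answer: $\frac{27}{32} \approx 0.84375$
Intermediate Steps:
$V{\left(d \right)} = 2 d$
$P{\left(t \right)} = -6$ ($P{\left(t \right)} = -24 + 3 \left(-1 + 2\right) 6 = -24 + 3 \cdot 1 \cdot 6 = -24 + 3 \cdot 6 = -24 + 18 = -6$)
$w = 72$ ($w = 2 \cdot 4 \left(39 - 30\right) = 8 \cdot 9 = 72$)
$x = \frac{256}{3}$ ($x = \frac{\left(-10 - 6\right)^{2}}{3} = \frac{\left(-16\right)^{2}}{3} = \frac{1}{3} \cdot 256 = \frac{256}{3} \approx 85.333$)
$\frac{w}{x} = \frac{72}{\frac{256}{3}} = 72 \cdot \frac{3}{256} = \frac{27}{32}$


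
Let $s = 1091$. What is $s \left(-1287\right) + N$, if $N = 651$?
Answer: $-1403466$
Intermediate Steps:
$s \left(-1287\right) + N = 1091 \left(-1287\right) + 651 = -1404117 + 651 = -1403466$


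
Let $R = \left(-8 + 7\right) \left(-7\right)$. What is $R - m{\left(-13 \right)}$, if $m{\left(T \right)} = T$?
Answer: $20$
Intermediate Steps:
$R = 7$ ($R = \left(-1\right) \left(-7\right) = 7$)
$R - m{\left(-13 \right)} = 7 - -13 = 7 + 13 = 20$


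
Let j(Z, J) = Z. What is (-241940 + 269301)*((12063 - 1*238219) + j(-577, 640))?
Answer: -6203641613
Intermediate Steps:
(-241940 + 269301)*((12063 - 1*238219) + j(-577, 640)) = (-241940 + 269301)*((12063 - 1*238219) - 577) = 27361*((12063 - 238219) - 577) = 27361*(-226156 - 577) = 27361*(-226733) = -6203641613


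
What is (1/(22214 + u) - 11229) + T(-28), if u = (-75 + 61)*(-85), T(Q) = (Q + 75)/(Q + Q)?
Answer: -3679524207/327656 ≈ -11230.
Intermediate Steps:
T(Q) = (75 + Q)/(2*Q) (T(Q) = (75 + Q)/((2*Q)) = (75 + Q)*(1/(2*Q)) = (75 + Q)/(2*Q))
u = 1190 (u = -14*(-85) = 1190)
(1/(22214 + u) - 11229) + T(-28) = (1/(22214 + 1190) - 11229) + (½)*(75 - 28)/(-28) = (1/23404 - 11229) + (½)*(-1/28)*47 = (1/23404 - 11229) - 47/56 = -262803515/23404 - 47/56 = -3679524207/327656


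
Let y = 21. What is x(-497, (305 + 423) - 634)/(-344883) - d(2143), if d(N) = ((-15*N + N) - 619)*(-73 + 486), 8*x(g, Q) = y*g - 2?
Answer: 3172038944701/250824 ≈ 1.2646e+7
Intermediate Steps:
x(g, Q) = -¼ + 21*g/8 (x(g, Q) = (21*g - 2)/8 = (-2 + 21*g)/8 = -¼ + 21*g/8)
d(N) = -255647 - 5782*N (d(N) = (-14*N - 619)*413 = (-619 - 14*N)*413 = -255647 - 5782*N)
x(-497, (305 + 423) - 634)/(-344883) - d(2143) = (-¼ + (21/8)*(-497))/(-344883) - (-255647 - 5782*2143) = (-¼ - 10437/8)*(-1/344883) - (-255647 - 12390826) = -10439/8*(-1/344883) - 1*(-12646473) = 949/250824 + 12646473 = 3172038944701/250824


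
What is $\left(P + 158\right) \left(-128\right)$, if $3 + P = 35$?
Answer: $-24320$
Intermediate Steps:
$P = 32$ ($P = -3 + 35 = 32$)
$\left(P + 158\right) \left(-128\right) = \left(32 + 158\right) \left(-128\right) = 190 \left(-128\right) = -24320$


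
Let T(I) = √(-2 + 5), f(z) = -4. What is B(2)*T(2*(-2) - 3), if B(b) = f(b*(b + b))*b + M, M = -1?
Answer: -9*√3 ≈ -15.588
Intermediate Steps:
B(b) = -1 - 4*b (B(b) = -4*b - 1 = -1 - 4*b)
T(I) = √3
B(2)*T(2*(-2) - 3) = (-1 - 4*2)*√3 = (-1 - 8)*√3 = -9*√3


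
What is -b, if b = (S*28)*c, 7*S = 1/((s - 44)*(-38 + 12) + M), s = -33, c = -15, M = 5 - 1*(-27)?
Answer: 10/339 ≈ 0.029499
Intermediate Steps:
M = 32 (M = 5 + 27 = 32)
S = 1/14238 (S = 1/(7*((-33 - 44)*(-38 + 12) + 32)) = 1/(7*(-77*(-26) + 32)) = 1/(7*(2002 + 32)) = (⅐)/2034 = (⅐)*(1/2034) = 1/14238 ≈ 7.0235e-5)
b = -10/339 (b = ((1/14238)*28)*(-15) = (2/1017)*(-15) = -10/339 ≈ -0.029499)
-b = -1*(-10/339) = 10/339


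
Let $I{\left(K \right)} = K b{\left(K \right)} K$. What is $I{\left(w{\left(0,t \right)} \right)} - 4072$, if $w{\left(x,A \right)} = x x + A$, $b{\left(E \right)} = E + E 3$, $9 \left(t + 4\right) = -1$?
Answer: $- \frac{3171100}{729} \approx -4349.9$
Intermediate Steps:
$t = - \frac{37}{9}$ ($t = -4 + \frac{1}{9} \left(-1\right) = -4 - \frac{1}{9} = - \frac{37}{9} \approx -4.1111$)
$b{\left(E \right)} = 4 E$ ($b{\left(E \right)} = E + 3 E = 4 E$)
$w{\left(x,A \right)} = A + x^{2}$ ($w{\left(x,A \right)} = x^{2} + A = A + x^{2}$)
$I{\left(K \right)} = 4 K^{3}$ ($I{\left(K \right)} = K 4 K K = 4 K^{2} K = 4 K^{3}$)
$I{\left(w{\left(0,t \right)} \right)} - 4072 = 4 \left(- \frac{37}{9} + 0^{2}\right)^{3} - 4072 = 4 \left(- \frac{37}{9} + 0\right)^{3} - 4072 = 4 \left(- \frac{37}{9}\right)^{3} - 4072 = 4 \left(- \frac{50653}{729}\right) - 4072 = - \frac{202612}{729} - 4072 = - \frac{3171100}{729}$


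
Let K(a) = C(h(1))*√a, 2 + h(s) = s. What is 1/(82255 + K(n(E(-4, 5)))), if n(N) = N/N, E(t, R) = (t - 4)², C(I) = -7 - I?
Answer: 1/82249 ≈ 1.2158e-5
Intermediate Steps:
h(s) = -2 + s
E(t, R) = (-4 + t)²
n(N) = 1
K(a) = -6*√a (K(a) = (-7 - (-2 + 1))*√a = (-7 - 1*(-1))*√a = (-7 + 1)*√a = -6*√a)
1/(82255 + K(n(E(-4, 5)))) = 1/(82255 - 6*√1) = 1/(82255 - 6*1) = 1/(82255 - 6) = 1/82249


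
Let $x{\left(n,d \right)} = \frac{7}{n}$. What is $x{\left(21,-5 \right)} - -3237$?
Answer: $\frac{9712}{3} \approx 3237.3$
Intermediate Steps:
$x{\left(21,-5 \right)} - -3237 = \frac{7}{21} - -3237 = 7 \cdot \frac{1}{21} + 3237 = \frac{1}{3} + 3237 = \frac{9712}{3}$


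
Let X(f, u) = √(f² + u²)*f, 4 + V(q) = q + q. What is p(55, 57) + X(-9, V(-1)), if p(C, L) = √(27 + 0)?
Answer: -27*√13 + 3*√3 ≈ -92.154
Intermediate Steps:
V(q) = -4 + 2*q (V(q) = -4 + (q + q) = -4 + 2*q)
X(f, u) = f*√(f² + u²)
p(C, L) = 3*√3 (p(C, L) = √27 = 3*√3)
p(55, 57) + X(-9, V(-1)) = 3*√3 - 9*√((-9)² + (-4 + 2*(-1))²) = 3*√3 - 9*√(81 + (-4 - 2)²) = 3*√3 - 9*√(81 + (-6)²) = 3*√3 - 9*√(81 + 36) = 3*√3 - 27*√13 = -27*√13 + 3*√3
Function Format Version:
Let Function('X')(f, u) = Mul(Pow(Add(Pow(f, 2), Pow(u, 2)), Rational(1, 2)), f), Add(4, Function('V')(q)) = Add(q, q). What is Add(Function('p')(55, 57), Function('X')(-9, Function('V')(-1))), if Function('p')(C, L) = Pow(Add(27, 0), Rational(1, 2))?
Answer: Add(Mul(-27, Pow(13, Rational(1, 2))), Mul(3, Pow(3, Rational(1, 2)))) ≈ -92.154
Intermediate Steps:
Function('V')(q) = Add(-4, Mul(2, q)) (Function('V')(q) = Add(-4, Add(q, q)) = Add(-4, Mul(2, q)))
Function('X')(f, u) = Mul(f, Pow(Add(Pow(f, 2), Pow(u, 2)), Rational(1, 2)))
Function('p')(C, L) = Mul(3, Pow(3, Rational(1, 2))) (Function('p')(C, L) = Pow(27, Rational(1, 2)) = Mul(3, Pow(3, Rational(1, 2))))
Add(Function('p')(55, 57), Function('X')(-9, Function('V')(-1))) = Add(Mul(3, Pow(3, Rational(1, 2))), Mul(-9, Pow(Add(Pow(-9, 2), Pow(Add(-4, Mul(2, -1)), 2)), Rational(1, 2)))) = Add(Mul(3, Pow(3, Rational(1, 2))), Mul(-9, Pow(Add(81, Pow(Add(-4, -2), 2)), Rational(1, 2)))) = Add(Mul(3, Pow(3, Rational(1, 2))), Mul(-9, Pow(Add(81, Pow(-6, 2)), Rational(1, 2)))) = Add(Mul(3, Pow(3, Rational(1, 2))), Mul(-9, Pow(Add(81, 36), Rational(1, 2)))) = Add(Mul(3, Pow(3, Rational(1, 2))), Mul(-9, Pow(117, Rational(1, 2)))) = Add(Mul(3, Pow(3, Rational(1, 2))), Mul(-9, Mul(3, Pow(13, Rational(1, 2))))) = Add(Mul(3, Pow(3, Rational(1, 2))), Mul(-27, Pow(13, Rational(1, 2)))) = Add(Mul(-27, Pow(13, Rational(1, 2))), Mul(3, Pow(3, Rational(1, 2))))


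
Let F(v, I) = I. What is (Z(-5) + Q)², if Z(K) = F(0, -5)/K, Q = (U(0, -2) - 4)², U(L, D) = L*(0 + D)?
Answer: 289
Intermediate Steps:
U(L, D) = D*L (U(L, D) = L*D = D*L)
Q = 16 (Q = (-2*0 - 4)² = (0 - 4)² = (-4)² = 16)
Z(K) = -5/K
(Z(-5) + Q)² = (-5/(-5) + 16)² = (-5*(-⅕) + 16)² = (1 + 16)² = 17² = 289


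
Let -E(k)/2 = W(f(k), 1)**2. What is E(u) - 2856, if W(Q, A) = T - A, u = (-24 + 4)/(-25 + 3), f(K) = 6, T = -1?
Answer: -2864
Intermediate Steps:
u = 10/11 (u = -20/(-22) = -20*(-1/22) = 10/11 ≈ 0.90909)
W(Q, A) = -1 - A
E(k) = -8 (E(k) = -2*(-1 - 1*1)**2 = -2*(-1 - 1)**2 = -2*(-2)**2 = -2*4 = -8)
E(u) - 2856 = -8 - 2856 = -2864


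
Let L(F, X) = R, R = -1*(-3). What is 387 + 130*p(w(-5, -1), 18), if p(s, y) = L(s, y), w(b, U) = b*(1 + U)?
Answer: 777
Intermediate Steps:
R = 3
L(F, X) = 3
p(s, y) = 3
387 + 130*p(w(-5, -1), 18) = 387 + 130*3 = 387 + 390 = 777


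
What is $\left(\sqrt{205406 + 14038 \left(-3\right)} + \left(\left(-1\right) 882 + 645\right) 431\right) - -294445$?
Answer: $192298 + 2 \sqrt{40823} \approx 1.927 \cdot 10^{5}$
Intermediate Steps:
$\left(\sqrt{205406 + 14038 \left(-3\right)} + \left(\left(-1\right) 882 + 645\right) 431\right) - -294445 = \left(\sqrt{205406 - 42114} + \left(-882 + 645\right) 431\right) + \left(-1168635 + 1463080\right) = \left(\sqrt{163292} - 102147\right) + 294445 = \left(2 \sqrt{40823} - 102147\right) + 294445 = \left(-102147 + 2 \sqrt{40823}\right) + 294445 = 192298 + 2 \sqrt{40823}$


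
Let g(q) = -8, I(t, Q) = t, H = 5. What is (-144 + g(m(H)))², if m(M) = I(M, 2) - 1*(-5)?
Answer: 23104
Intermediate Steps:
m(M) = 5 + M (m(M) = M - 1*(-5) = M + 5 = 5 + M)
(-144 + g(m(H)))² = (-144 - 8)² = (-152)² = 23104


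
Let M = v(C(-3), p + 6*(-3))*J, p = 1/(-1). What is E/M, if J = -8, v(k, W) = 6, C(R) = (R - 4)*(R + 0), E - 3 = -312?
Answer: 103/16 ≈ 6.4375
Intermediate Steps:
E = -309 (E = 3 - 312 = -309)
C(R) = R*(-4 + R) (C(R) = (-4 + R)*R = R*(-4 + R))
p = -1
M = -48 (M = 6*(-8) = -48)
E/M = -309/(-48) = -309*(-1/48) = 103/16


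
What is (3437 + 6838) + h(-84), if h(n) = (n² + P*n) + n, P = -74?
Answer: 23463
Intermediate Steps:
h(n) = n² - 73*n (h(n) = (n² - 74*n) + n = n² - 73*n)
(3437 + 6838) + h(-84) = (3437 + 6838) - 84*(-73 - 84) = 10275 - 84*(-157) = 10275 + 13188 = 23463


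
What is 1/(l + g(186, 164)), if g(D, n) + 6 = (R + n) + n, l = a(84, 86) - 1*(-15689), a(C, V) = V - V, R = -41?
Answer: 1/15970 ≈ 6.2617e-5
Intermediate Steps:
a(C, V) = 0
l = 15689 (l = 0 - 1*(-15689) = 0 + 15689 = 15689)
g(D, n) = -47 + 2*n (g(D, n) = -6 + ((-41 + n) + n) = -6 + (-41 + 2*n) = -47 + 2*n)
1/(l + g(186, 164)) = 1/(15689 + (-47 + 2*164)) = 1/(15689 + (-47 + 328)) = 1/(15689 + 281) = 1/15970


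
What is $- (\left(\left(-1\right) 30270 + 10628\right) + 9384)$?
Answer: $10258$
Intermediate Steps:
$- (\left(\left(-1\right) 30270 + 10628\right) + 9384) = - (\left(-30270 + 10628\right) + 9384) = - (-19642 + 9384) = \left(-1\right) \left(-10258\right) = 10258$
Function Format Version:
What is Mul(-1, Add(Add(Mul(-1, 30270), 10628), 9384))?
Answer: 10258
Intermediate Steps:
Mul(-1, Add(Add(Mul(-1, 30270), 10628), 9384)) = Mul(-1, Add(Add(-30270, 10628), 9384)) = Mul(-1, Add(-19642, 9384)) = Mul(-1, -10258) = 10258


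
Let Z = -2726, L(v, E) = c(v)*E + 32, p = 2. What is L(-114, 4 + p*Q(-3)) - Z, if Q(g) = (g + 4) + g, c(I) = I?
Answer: 2758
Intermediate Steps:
Q(g) = 4 + 2*g (Q(g) = (4 + g) + g = 4 + 2*g)
L(v, E) = 32 + E*v (L(v, E) = v*E + 32 = E*v + 32 = 32 + E*v)
L(-114, 4 + p*Q(-3)) - Z = (32 + (4 + 2*(4 + 2*(-3)))*(-114)) - 1*(-2726) = (32 + (4 + 2*(4 - 6))*(-114)) + 2726 = (32 + (4 + 2*(-2))*(-114)) + 2726 = (32 + (4 - 4)*(-114)) + 2726 = (32 + 0*(-114)) + 2726 = (32 + 0) + 2726 = 32 + 2726 = 2758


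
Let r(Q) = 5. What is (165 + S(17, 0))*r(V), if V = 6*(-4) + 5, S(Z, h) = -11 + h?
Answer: 770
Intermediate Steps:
V = -19 (V = -24 + 5 = -19)
(165 + S(17, 0))*r(V) = (165 + (-11 + 0))*5 = (165 - 11)*5 = 154*5 = 770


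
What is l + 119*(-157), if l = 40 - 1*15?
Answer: -18658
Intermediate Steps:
l = 25 (l = 40 - 15 = 25)
l + 119*(-157) = 25 + 119*(-157) = 25 - 18683 = -18658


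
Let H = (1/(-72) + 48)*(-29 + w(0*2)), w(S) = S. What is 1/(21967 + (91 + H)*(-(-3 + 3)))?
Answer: 1/21967 ≈ 4.5523e-5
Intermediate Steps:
H = -100195/72 (H = (1/(-72) + 48)*(-29 + 0*2) = (-1/72 + 48)*(-29 + 0) = (3455/72)*(-29) = -100195/72 ≈ -1391.6)
1/(21967 + (91 + H)*(-(-3 + 3))) = 1/(21967 + (91 - 100195/72)*(-(-3 + 3))) = 1/(21967 - (-93643)*0/72) = 1/(21967 - 93643/72*0) = 1/(21967 + 0) = 1/21967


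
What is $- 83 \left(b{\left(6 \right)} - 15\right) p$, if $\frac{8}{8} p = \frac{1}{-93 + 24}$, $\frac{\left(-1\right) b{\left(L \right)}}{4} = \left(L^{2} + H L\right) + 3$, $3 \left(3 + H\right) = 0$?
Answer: $- \frac{2739}{23} \approx -119.09$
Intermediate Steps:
$H = -3$ ($H = -3 + \frac{1}{3} \cdot 0 = -3 + 0 = -3$)
$b{\left(L \right)} = -12 - 4 L^{2} + 12 L$ ($b{\left(L \right)} = - 4 \left(\left(L^{2} - 3 L\right) + 3\right) = - 4 \left(3 + L^{2} - 3 L\right) = -12 - 4 L^{2} + 12 L$)
$p = - \frac{1}{69}$ ($p = \frac{1}{-93 + 24} = \frac{1}{-69} = - \frac{1}{69} \approx -0.014493$)
$- 83 \left(b{\left(6 \right)} - 15\right) p = - 83 \left(\left(-12 - 4 \cdot 6^{2} + 12 \cdot 6\right) - 15\right) \left(- \frac{1}{69}\right) = - 83 \left(\left(-12 - 144 + 72\right) - 15\right) \left(- \frac{1}{69}\right) = - 83 \left(-84 - 15\right) \left(- \frac{1}{69}\right) = \left(-83\right) \left(-99\right) \left(- \frac{1}{69}\right) = 8217 \left(- \frac{1}{69}\right) = - \frac{2739}{23}$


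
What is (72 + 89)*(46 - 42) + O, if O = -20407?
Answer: -19763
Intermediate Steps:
(72 + 89)*(46 - 42) + O = (72 + 89)*(46 - 42) - 20407 = 161*4 - 20407 = 644 - 20407 = -19763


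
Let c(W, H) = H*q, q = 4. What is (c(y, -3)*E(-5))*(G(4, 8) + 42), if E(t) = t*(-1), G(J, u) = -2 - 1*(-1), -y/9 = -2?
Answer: -2460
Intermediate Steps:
y = 18 (y = -9*(-2) = 18)
c(W, H) = 4*H (c(W, H) = H*4 = 4*H)
G(J, u) = -1 (G(J, u) = -2 + 1 = -1)
E(t) = -t
(c(y, -3)*E(-5))*(G(4, 8) + 42) = ((4*(-3))*(-1*(-5)))*(-1 + 42) = -12*5*41 = -60*41 = -2460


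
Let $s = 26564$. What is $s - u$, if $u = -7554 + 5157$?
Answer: $28961$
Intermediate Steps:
$u = -2397$
$s - u = 26564 - -2397 = 26564 + 2397 = 28961$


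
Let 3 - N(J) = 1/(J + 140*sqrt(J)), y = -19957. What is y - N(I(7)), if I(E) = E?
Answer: -391076281/19593 + 20*sqrt(7)/19593 ≈ -19960.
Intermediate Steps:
N(J) = 3 - 1/(J + 140*sqrt(J))
y - N(I(7)) = -19957 - (-1 + 3*7 + 420*sqrt(7))/(7 + 140*sqrt(7)) = -19957 - (-1 + 21 + 420*sqrt(7))/(7 + 140*sqrt(7)) = -19957 - (20 + 420*sqrt(7))/(7 + 140*sqrt(7))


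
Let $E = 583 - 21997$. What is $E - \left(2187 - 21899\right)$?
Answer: $-1702$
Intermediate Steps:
$E = -21414$
$E - \left(2187 - 21899\right) = -21414 - \left(2187 - 21899\right) = -21414 - -19712 = -21414 + 19712 = -1702$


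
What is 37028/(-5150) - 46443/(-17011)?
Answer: -195350929/43803325 ≈ -4.4597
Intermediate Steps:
37028/(-5150) - 46443/(-17011) = 37028*(-1/5150) - 46443*(-1/17011) = -18514/2575 + 46443/17011 = -195350929/43803325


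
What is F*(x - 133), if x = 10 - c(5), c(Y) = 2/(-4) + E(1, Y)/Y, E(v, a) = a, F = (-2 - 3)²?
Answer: -6175/2 ≈ -3087.5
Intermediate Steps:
F = 25 (F = (-5)² = 25)
c(Y) = ½ (c(Y) = 2/(-4) + Y/Y = 2*(-¼) + 1 = -½ + 1 = ½)
x = 19/2 (x = 10 - 1*½ = 10 - ½ = 19/2 ≈ 9.5000)
F*(x - 133) = 25*(19/2 - 133) = 25*(-247/2) = -6175/2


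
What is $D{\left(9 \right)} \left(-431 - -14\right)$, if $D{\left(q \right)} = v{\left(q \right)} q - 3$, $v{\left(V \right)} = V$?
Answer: $-32526$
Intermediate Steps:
$D{\left(q \right)} = -3 + q^{2}$ ($D{\left(q \right)} = q q - 3 = q^{2} - 3 = -3 + q^{2}$)
$D{\left(9 \right)} \left(-431 - -14\right) = \left(-3 + 9^{2}\right) \left(-431 - -14\right) = \left(-3 + 81\right) \left(-431 + 14\right) = 78 \left(-417\right) = -32526$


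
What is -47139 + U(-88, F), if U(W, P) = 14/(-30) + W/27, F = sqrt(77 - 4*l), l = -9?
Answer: -6364268/135 ≈ -47143.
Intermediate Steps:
F = sqrt(113) (F = sqrt(77 - 4*(-9)) = sqrt(77 + 36) = sqrt(113) ≈ 10.630)
U(W, P) = -7/15 + W/27 (U(W, P) = 14*(-1/30) + W*(1/27) = -7/15 + W/27)
-47139 + U(-88, F) = -47139 + (-7/15 + (1/27)*(-88)) = -47139 + (-7/15 - 88/27) = -47139 - 503/135 = -6364268/135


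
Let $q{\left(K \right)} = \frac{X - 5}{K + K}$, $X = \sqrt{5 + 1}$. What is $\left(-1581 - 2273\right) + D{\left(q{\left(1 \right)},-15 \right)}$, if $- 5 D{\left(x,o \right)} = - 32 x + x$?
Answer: $- \frac{7739}{2} + \frac{31 \sqrt{6}}{10} \approx -3861.9$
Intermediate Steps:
$X = \sqrt{6} \approx 2.4495$
$q{\left(K \right)} = \frac{-5 + \sqrt{6}}{2 K}$ ($q{\left(K \right)} = \frac{\sqrt{6} - 5}{K + K} = \frac{-5 + \sqrt{6}}{2 K}$)
$D{\left(x,o \right)} = \frac{31 x}{5}$ ($D{\left(x,o \right)} = - \frac{- 32 x + x}{5} = - \frac{\left(-31\right) x}{5} = \frac{31 x}{5}$)
$\left(-1581 - 2273\right) + D{\left(q{\left(1 \right)},-15 \right)} = \left(-1581 - 2273\right) + \frac{31 \frac{-5 + \sqrt{6}}{2 \cdot 1}}{5} = -3854 + \frac{31 \cdot \frac{1}{2} \cdot 1 \left(-5 + \sqrt{6}\right)}{5} = -3854 + \frac{31 \left(- \frac{5}{2} + \frac{\sqrt{6}}{2}\right)}{5} = -3854 - \left(\frac{31}{2} - \frac{31 \sqrt{6}}{10}\right) = - \frac{7739}{2} + \frac{31 \sqrt{6}}{10}$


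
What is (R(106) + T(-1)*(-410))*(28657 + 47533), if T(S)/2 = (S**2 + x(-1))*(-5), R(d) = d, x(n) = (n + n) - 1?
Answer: -616681860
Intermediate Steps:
x(n) = -1 + 2*n (x(n) = 2*n - 1 = -1 + 2*n)
T(S) = 30 - 10*S**2 (T(S) = 2*((S**2 + (-1 + 2*(-1)))*(-5)) = 2*((S**2 + (-1 - 2))*(-5)) = 2*((S**2 - 3)*(-5)) = 2*((-3 + S**2)*(-5)) = 2*(15 - 5*S**2) = 30 - 10*S**2)
(R(106) + T(-1)*(-410))*(28657 + 47533) = (106 + (30 - 10*(-1)**2)*(-410))*(28657 + 47533) = (106 + (30 - 10*1)*(-410))*76190 = (106 + (30 - 10)*(-410))*76190 = (106 + 20*(-410))*76190 = (106 - 8200)*76190 = -8094*76190 = -616681860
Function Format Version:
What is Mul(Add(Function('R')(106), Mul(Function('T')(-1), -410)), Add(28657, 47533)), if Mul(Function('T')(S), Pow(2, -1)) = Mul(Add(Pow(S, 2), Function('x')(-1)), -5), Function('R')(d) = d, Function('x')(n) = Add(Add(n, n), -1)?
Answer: -616681860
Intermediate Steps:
Function('x')(n) = Add(-1, Mul(2, n)) (Function('x')(n) = Add(Mul(2, n), -1) = Add(-1, Mul(2, n)))
Function('T')(S) = Add(30, Mul(-10, Pow(S, 2))) (Function('T')(S) = Mul(2, Mul(Add(Pow(S, 2), Add(-1, Mul(2, -1))), -5)) = Mul(2, Mul(Add(Pow(S, 2), Add(-1, -2)), -5)) = Mul(2, Mul(Add(Pow(S, 2), -3), -5)) = Mul(2, Mul(Add(-3, Pow(S, 2)), -5)) = Mul(2, Add(15, Mul(-5, Pow(S, 2)))) = Add(30, Mul(-10, Pow(S, 2))))
Mul(Add(Function('R')(106), Mul(Function('T')(-1), -410)), Add(28657, 47533)) = Mul(Add(106, Mul(Add(30, Mul(-10, Pow(-1, 2))), -410)), Add(28657, 47533)) = Mul(Add(106, Mul(Add(30, Mul(-10, 1)), -410)), 76190) = Mul(Add(106, Mul(Add(30, -10), -410)), 76190) = Mul(Add(106, Mul(20, -410)), 76190) = Mul(Add(106, -8200), 76190) = Mul(-8094, 76190) = -616681860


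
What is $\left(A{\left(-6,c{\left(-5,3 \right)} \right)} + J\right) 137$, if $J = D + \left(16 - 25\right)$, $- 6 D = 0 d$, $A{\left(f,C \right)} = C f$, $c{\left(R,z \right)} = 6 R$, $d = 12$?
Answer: $23427$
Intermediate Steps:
$D = 0$ ($D = - \frac{0 \cdot 12}{6} = \left(- \frac{1}{6}\right) 0 = 0$)
$J = -9$ ($J = 0 + \left(16 - 25\right) = 0 - 9 = -9$)
$\left(A{\left(-6,c{\left(-5,3 \right)} \right)} + J\right) 137 = \left(6 \left(-5\right) \left(-6\right) - 9\right) 137 = \left(\left(-30\right) \left(-6\right) - 9\right) 137 = \left(180 - 9\right) 137 = 171 \cdot 137 = 23427$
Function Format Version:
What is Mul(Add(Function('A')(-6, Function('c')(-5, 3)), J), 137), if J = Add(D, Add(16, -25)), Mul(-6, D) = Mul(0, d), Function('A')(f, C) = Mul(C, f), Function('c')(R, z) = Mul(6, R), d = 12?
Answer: 23427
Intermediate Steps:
D = 0 (D = Mul(Rational(-1, 6), Mul(0, 12)) = Mul(Rational(-1, 6), 0) = 0)
J = -9 (J = Add(0, Add(16, -25)) = Add(0, -9) = -9)
Mul(Add(Function('A')(-6, Function('c')(-5, 3)), J), 137) = Mul(Add(Mul(Mul(6, -5), -6), -9), 137) = Mul(Add(Mul(-30, -6), -9), 137) = Mul(Add(180, -9), 137) = Mul(171, 137) = 23427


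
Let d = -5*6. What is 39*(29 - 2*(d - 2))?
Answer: 3627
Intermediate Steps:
d = -30
39*(29 - 2*(d - 2)) = 39*(29 - 2*(-30 - 2)) = 39*(29 - 2*(-32)) = 39*(29 + 64) = 39*93 = 3627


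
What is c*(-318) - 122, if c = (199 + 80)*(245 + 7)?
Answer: -22358066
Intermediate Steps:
c = 70308 (c = 279*252 = 70308)
c*(-318) - 122 = 70308*(-318) - 122 = -22357944 - 122 = -22358066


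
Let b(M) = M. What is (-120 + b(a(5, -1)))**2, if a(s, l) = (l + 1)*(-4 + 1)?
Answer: 14400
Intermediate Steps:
a(s, l) = -3 - 3*l (a(s, l) = (1 + l)*(-3) = -3 - 3*l)
(-120 + b(a(5, -1)))**2 = (-120 + (-3 - 3*(-1)))**2 = (-120 + (-3 + 3))**2 = (-120 + 0)**2 = (-120)**2 = 14400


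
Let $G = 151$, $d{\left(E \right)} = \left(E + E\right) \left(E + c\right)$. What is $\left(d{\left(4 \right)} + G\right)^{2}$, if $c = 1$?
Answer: $36481$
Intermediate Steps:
$d{\left(E \right)} = 2 E \left(1 + E\right)$ ($d{\left(E \right)} = \left(E + E\right) \left(E + 1\right) = 2 E \left(1 + E\right)$)
$\left(d{\left(4 \right)} + G\right)^{2} = \left(2 \cdot 4 \left(1 + 4\right) + 151\right)^{2} = \left(2 \cdot 4 \cdot 5 + 151\right)^{2} = \left(40 + 151\right)^{2} = 191^{2} = 36481$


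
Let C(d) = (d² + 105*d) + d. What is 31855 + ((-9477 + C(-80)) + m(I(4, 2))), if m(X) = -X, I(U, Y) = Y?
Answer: 20296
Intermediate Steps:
C(d) = d² + 106*d
31855 + ((-9477 + C(-80)) + m(I(4, 2))) = 31855 + ((-9477 - 80*(106 - 80)) - 1*2) = 31855 + ((-9477 - 80*26) - 2) = 31855 + ((-9477 - 2080) - 2) = 31855 + (-11557 - 2) = 31855 - 11559 = 20296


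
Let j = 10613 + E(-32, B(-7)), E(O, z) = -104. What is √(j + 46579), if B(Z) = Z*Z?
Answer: 16*√223 ≈ 238.93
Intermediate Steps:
B(Z) = Z²
j = 10509 (j = 10613 - 104 = 10509)
√(j + 46579) = √(10509 + 46579) = √57088 = 16*√223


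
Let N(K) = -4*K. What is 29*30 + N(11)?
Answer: 826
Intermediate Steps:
29*30 + N(11) = 29*30 - 4*11 = 870 - 44 = 826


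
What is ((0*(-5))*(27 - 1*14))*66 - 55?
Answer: -55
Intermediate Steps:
((0*(-5))*(27 - 1*14))*66 - 55 = (0*(27 - 14))*66 - 55 = (0*13)*66 - 55 = 0*66 - 55 = 0 - 55 = -55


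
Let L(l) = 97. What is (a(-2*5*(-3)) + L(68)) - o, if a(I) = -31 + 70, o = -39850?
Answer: 39986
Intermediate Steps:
a(I) = 39
(a(-2*5*(-3)) + L(68)) - o = (39 + 97) - 1*(-39850) = 136 + 39850 = 39986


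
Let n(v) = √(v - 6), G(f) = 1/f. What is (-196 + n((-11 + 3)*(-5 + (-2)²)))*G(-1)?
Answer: 196 - √2 ≈ 194.59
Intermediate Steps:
n(v) = √(-6 + v)
(-196 + n((-11 + 3)*(-5 + (-2)²)))*G(-1) = (-196 + √(-6 + (-11 + 3)*(-5 + (-2)²)))/(-1) = (-196 + √(-6 - 8*(-5 + 4)))*(-1) = (-196 + √(-6 - 8*(-1)))*(-1) = (-196 + √(-6 + 8))*(-1) = (-196 + √2)*(-1) = 196 - √2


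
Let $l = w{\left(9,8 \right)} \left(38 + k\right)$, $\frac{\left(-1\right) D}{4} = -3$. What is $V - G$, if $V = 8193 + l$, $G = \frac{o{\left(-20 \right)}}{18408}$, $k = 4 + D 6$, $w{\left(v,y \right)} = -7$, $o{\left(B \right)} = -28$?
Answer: $\frac{34031797}{4602} \approx 7395.0$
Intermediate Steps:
$D = 12$ ($D = \left(-4\right) \left(-3\right) = 12$)
$k = 76$ ($k = 4 + 12 \cdot 6 = 4 + 72 = 76$)
$G = - \frac{7}{4602}$ ($G = - \frac{28}{18408} = \left(-28\right) \frac{1}{18408} = - \frac{7}{4602} \approx -0.0015211$)
$l = -798$ ($l = - 7 \left(38 + 76\right) = \left(-7\right) 114 = -798$)
$V = 7395$ ($V = 8193 - 798 = 7395$)
$V - G = 7395 - - \frac{7}{4602} = 7395 + \frac{7}{4602} = \frac{34031797}{4602}$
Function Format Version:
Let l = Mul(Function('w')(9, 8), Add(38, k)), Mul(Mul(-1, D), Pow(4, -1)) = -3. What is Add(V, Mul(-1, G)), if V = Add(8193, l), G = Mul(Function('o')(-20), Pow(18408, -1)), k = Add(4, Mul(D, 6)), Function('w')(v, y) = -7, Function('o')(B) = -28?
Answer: Rational(34031797, 4602) ≈ 7395.0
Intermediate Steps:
D = 12 (D = Mul(-4, -3) = 12)
k = 76 (k = Add(4, Mul(12, 6)) = Add(4, 72) = 76)
G = Rational(-7, 4602) (G = Mul(-28, Pow(18408, -1)) = Mul(-28, Rational(1, 18408)) = Rational(-7, 4602) ≈ -0.0015211)
l = -798 (l = Mul(-7, Add(38, 76)) = Mul(-7, 114) = -798)
V = 7395 (V = Add(8193, -798) = 7395)
Add(V, Mul(-1, G)) = Add(7395, Mul(-1, Rational(-7, 4602))) = Add(7395, Rational(7, 4602)) = Rational(34031797, 4602)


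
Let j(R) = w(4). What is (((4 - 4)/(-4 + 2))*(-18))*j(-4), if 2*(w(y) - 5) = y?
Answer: 0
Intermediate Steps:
w(y) = 5 + y/2
j(R) = 7 (j(R) = 5 + (1/2)*4 = 5 + 2 = 7)
(((4 - 4)/(-4 + 2))*(-18))*j(-4) = (((4 - 4)/(-4 + 2))*(-18))*7 = ((0/(-2))*(-18))*7 = ((0*(-1/2))*(-18))*7 = (0*(-18))*7 = 0*7 = 0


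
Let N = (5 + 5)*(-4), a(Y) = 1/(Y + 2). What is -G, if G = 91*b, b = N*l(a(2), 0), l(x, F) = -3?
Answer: -10920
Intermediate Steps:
a(Y) = 1/(2 + Y)
N = -40 (N = 10*(-4) = -40)
b = 120 (b = -40*(-3) = 120)
G = 10920 (G = 91*120 = 10920)
-G = -1*10920 = -10920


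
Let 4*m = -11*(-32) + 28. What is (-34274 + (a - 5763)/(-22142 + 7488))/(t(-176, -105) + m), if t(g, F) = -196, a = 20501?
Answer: 251132967/740027 ≈ 339.36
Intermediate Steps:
m = 95 (m = (-11*(-32) + 28)/4 = (352 + 28)/4 = (1/4)*380 = 95)
(-34274 + (a - 5763)/(-22142 + 7488))/(t(-176, -105) + m) = (-34274 + (20501 - 5763)/(-22142 + 7488))/(-196 + 95) = (-34274 + 14738/(-14654))/(-101) = (-34274 + 14738*(-1/14654))*(-1/101) = (-34274 - 7369/7327)*(-1/101) = -251132967/7327*(-1/101) = 251132967/740027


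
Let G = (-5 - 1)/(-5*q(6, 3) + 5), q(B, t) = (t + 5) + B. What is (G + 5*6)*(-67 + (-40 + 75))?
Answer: -62592/65 ≈ -962.95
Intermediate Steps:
q(B, t) = 5 + B + t (q(B, t) = (5 + t) + B = 5 + B + t)
G = 6/65 (G = (-5 - 1)/(-5*(5 + 6 + 3) + 5) = -6/(-5*14 + 5) = -6/(-70 + 5) = -6/(-65) = -6*(-1/65) = 6/65 ≈ 0.092308)
(G + 5*6)*(-67 + (-40 + 75)) = (6/65 + 5*6)*(-67 + (-40 + 75)) = (6/65 + 30)*(-67 + 35) = (1956/65)*(-32) = -62592/65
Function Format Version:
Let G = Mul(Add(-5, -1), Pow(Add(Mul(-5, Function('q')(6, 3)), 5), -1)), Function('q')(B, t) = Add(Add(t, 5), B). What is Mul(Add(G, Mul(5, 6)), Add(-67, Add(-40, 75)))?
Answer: Rational(-62592, 65) ≈ -962.95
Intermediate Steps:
Function('q')(B, t) = Add(5, B, t) (Function('q')(B, t) = Add(Add(5, t), B) = Add(5, B, t))
G = Rational(6, 65) (G = Mul(Add(-5, -1), Pow(Add(Mul(-5, Add(5, 6, 3)), 5), -1)) = Mul(-6, Pow(Add(Mul(-5, 14), 5), -1)) = Mul(-6, Pow(Add(-70, 5), -1)) = Mul(-6, Pow(-65, -1)) = Mul(-6, Rational(-1, 65)) = Rational(6, 65) ≈ 0.092308)
Mul(Add(G, Mul(5, 6)), Add(-67, Add(-40, 75))) = Mul(Add(Rational(6, 65), Mul(5, 6)), Add(-67, Add(-40, 75))) = Mul(Add(Rational(6, 65), 30), Add(-67, 35)) = Mul(Rational(1956, 65), -32) = Rational(-62592, 65)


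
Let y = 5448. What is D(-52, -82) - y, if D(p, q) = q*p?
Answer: -1184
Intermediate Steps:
D(p, q) = p*q
D(-52, -82) - y = -52*(-82) - 1*5448 = 4264 - 5448 = -1184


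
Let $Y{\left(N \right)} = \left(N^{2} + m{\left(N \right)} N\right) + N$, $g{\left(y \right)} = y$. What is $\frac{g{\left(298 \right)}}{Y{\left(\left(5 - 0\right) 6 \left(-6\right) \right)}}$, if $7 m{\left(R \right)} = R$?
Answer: $\frac{1043}{128970} \approx 0.0080872$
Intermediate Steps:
$m{\left(R \right)} = \frac{R}{7}$
$Y{\left(N \right)} = N + \frac{8 N^{2}}{7}$ ($Y{\left(N \right)} = \left(N^{2} + \frac{N}{7} N\right) + N = \left(N^{2} + \frac{N^{2}}{7}\right) + N = \frac{8 N^{2}}{7} + N = N + \frac{8 N^{2}}{7}$)
$\frac{g{\left(298 \right)}}{Y{\left(\left(5 - 0\right) 6 \left(-6\right) \right)}} = \frac{298}{\frac{1}{7} \left(5 - 0\right) 6 \left(-6\right) \left(7 + 8 \left(5 - 0\right) 6 \left(-6\right)\right)} = \frac{298}{\frac{1}{7} \left(5 + 0\right) 6 \left(-6\right) \left(7 + 8 \left(5 + 0\right) 6 \left(-6\right)\right)} = \frac{298}{\frac{1}{7} \cdot 5 \cdot 6 \left(-6\right) \left(7 + 8 \cdot 5 \cdot 6 \left(-6\right)\right)} = \frac{298}{\frac{1}{7} \cdot 30 \left(-6\right) \left(7 + 8 \cdot 30 \left(-6\right)\right)} = \frac{298}{\frac{1}{7} \left(-180\right) \left(7 + 8 \left(-180\right)\right)} = \frac{298}{\frac{1}{7} \left(-180\right) \left(7 - 1440\right)} = \frac{298}{\frac{1}{7} \left(-180\right) \left(-1433\right)} = \frac{298}{\frac{257940}{7}} = 298 \cdot \frac{7}{257940} = \frac{1043}{128970}$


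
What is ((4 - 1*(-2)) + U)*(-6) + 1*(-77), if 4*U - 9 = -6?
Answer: -235/2 ≈ -117.50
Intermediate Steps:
U = ¾ (U = 9/4 + (¼)*(-6) = 9/4 - 3/2 = ¾ ≈ 0.75000)
((4 - 1*(-2)) + U)*(-6) + 1*(-77) = ((4 - 1*(-2)) + ¾)*(-6) + 1*(-77) = ((4 + 2) + ¾)*(-6) - 77 = (6 + ¾)*(-6) - 77 = (27/4)*(-6) - 77 = -81/2 - 77 = -235/2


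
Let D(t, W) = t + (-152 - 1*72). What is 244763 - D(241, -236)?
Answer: 244746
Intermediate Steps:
D(t, W) = -224 + t (D(t, W) = t + (-152 - 72) = t - 224 = -224 + t)
244763 - D(241, -236) = 244763 - (-224 + 241) = 244763 - 1*17 = 244763 - 17 = 244746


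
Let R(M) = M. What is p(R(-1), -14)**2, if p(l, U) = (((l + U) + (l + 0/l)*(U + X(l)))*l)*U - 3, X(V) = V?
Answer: 9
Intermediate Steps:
p(l, U) = -3 + U*l*(U + l + l*(U + l)) (p(l, U) = (((l + U) + (l + 0/l)*(U + l))*l)*U - 3 = (((U + l) + (l + 0)*(U + l))*l)*U - 3 = (((U + l) + l*(U + l))*l)*U - 3 = ((U + l + l*(U + l))*l)*U - 3 = (l*(U + l + l*(U + l)))*U - 3 = U*l*(U + l + l*(U + l)) - 3 = -3 + U*l*(U + l + l*(U + l)))
p(R(-1), -14)**2 = (-3 - 14*(-1)**2 - 14*(-1)**3 - 1*(-14)**2 + (-14)**2*(-1)**2)**2 = (-3 - 14*1 - 14*(-1) - 1*196 + 196*1)**2 = (-3 - 14 + 14 - 196 + 196)**2 = (-3)**2 = 9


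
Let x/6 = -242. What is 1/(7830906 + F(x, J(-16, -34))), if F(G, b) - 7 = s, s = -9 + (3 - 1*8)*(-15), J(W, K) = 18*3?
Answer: 1/7830979 ≈ 1.2770e-7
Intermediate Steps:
x = -1452 (x = 6*(-242) = -1452)
J(W, K) = 54
s = 66 (s = -9 + (3 - 8)*(-15) = -9 - 5*(-15) = -9 + 75 = 66)
F(G, b) = 73 (F(G, b) = 7 + 66 = 73)
1/(7830906 + F(x, J(-16, -34))) = 1/(7830906 + 73) = 1/7830979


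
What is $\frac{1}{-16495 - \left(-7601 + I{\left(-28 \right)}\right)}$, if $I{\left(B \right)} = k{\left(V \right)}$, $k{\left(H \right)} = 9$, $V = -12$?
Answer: $- \frac{1}{8903} \approx -0.00011232$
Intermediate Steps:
$I{\left(B \right)} = 9$
$\frac{1}{-16495 - \left(-7601 + I{\left(-28 \right)}\right)} = \frac{1}{-16495 + \left(7601 - 9\right)} = \frac{1}{-16495 + 7592} = \frac{1}{-8903} = - \frac{1}{8903}$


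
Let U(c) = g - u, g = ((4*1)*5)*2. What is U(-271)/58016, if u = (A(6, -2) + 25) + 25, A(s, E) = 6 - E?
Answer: -9/29008 ≈ -0.00031026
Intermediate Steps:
u = 58 (u = ((6 - 1*(-2)) + 25) + 25 = ((6 + 2) + 25) + 25 = (8 + 25) + 25 = 33 + 25 = 58)
g = 40 (g = (4*5)*2 = 20*2 = 40)
U(c) = -18 (U(c) = 40 - 1*58 = 40 - 58 = -18)
U(-271)/58016 = -18/58016 = -18*1/58016 = -9/29008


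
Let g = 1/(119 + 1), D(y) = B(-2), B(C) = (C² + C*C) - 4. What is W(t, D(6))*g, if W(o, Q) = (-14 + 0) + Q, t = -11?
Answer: -1/12 ≈ -0.083333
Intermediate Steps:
B(C) = -4 + 2*C² (B(C) = (C² + C²) - 4 = 2*C² - 4 = -4 + 2*C²)
D(y) = 4 (D(y) = -4 + 2*(-2)² = -4 + 2*4 = -4 + 8 = 4)
g = 1/120 ≈ 0.0083333
W(o, Q) = -14 + Q
W(t, D(6))*g = (-14 + 4)*(1/120) = -10*1/120 = -1/12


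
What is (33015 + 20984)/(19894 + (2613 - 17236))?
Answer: 53999/5271 ≈ 10.245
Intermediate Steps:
(33015 + 20984)/(19894 + (2613 - 17236)) = 53999/(19894 - 14623) = 53999/5271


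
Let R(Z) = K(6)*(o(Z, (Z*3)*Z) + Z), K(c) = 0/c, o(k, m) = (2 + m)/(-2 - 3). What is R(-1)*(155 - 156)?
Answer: 0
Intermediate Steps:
o(k, m) = -⅖ - m/5 (o(k, m) = (2 + m)/(-5) = (2 + m)*(-⅕) = -⅖ - m/5)
K(c) = 0
R(Z) = 0 (R(Z) = 0*((-⅖ - Z*3*Z/5) + Z) = 0*((-⅖ - 3*Z*Z/5) + Z) = 0*((-⅖ - 3*Z²/5) + Z) = 0*(-⅖ + Z - 3*Z²/5) = 0)
R(-1)*(155 - 156) = 0*(155 - 156) = 0*(-1) = 0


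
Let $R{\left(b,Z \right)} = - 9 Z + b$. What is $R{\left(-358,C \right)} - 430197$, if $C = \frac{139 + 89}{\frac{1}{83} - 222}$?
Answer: $- \frac{7932805559}{18425} \approx -4.3055 \cdot 10^{5}$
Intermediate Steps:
$C = - \frac{18924}{18425}$ ($C = \frac{228}{\frac{1}{83} - 222} = \frac{228}{- \frac{18425}{83}} = 228 \left(- \frac{83}{18425}\right) = - \frac{18924}{18425} \approx -1.0271$)
$R{\left(b,Z \right)} = b - 9 Z$
$R{\left(-358,C \right)} - 430197 = \left(-358 - - \frac{170316}{18425}\right) - 430197 = \left(-358 + \frac{170316}{18425}\right) - 430197 = - \frac{6425834}{18425} - 430197 = - \frac{7932805559}{18425}$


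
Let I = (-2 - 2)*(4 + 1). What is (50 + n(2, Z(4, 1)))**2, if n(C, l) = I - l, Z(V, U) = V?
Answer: 676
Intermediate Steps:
I = -20 (I = -4*5 = -20)
n(C, l) = -20 - l
(50 + n(2, Z(4, 1)))**2 = (50 + (-20 - 1*4))**2 = (50 + (-20 - 4))**2 = (50 - 24)**2 = 26**2 = 676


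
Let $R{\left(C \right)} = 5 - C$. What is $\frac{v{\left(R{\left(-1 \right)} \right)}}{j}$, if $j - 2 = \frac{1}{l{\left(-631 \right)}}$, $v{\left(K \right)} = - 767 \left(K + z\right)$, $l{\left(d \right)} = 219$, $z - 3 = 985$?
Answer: $- \frac{166965162}{439} \approx -3.8033 \cdot 10^{5}$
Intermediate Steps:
$z = 988$ ($z = 3 + 985 = 988$)
$v{\left(K \right)} = -757796 - 767 K$ ($v{\left(K \right)} = - 767 \left(K + 988\right) = - 767 \left(988 + K\right) = -757796 - 767 K$)
$j = \frac{439}{219}$ ($j = 2 + \frac{1}{219} = \frac{439}{219} \approx 2.0046$)
$\frac{v{\left(R{\left(-1 \right)} \right)}}{j} = \frac{-757796 - 767 \left(5 - -1\right)}{\frac{439}{219}} = \left(-757796 - 767 \left(5 + 1\right)\right) \frac{219}{439} = \left(-757796 - 4602\right) \frac{219}{439} = \left(-762398\right) \frac{219}{439} = - \frac{166965162}{439}$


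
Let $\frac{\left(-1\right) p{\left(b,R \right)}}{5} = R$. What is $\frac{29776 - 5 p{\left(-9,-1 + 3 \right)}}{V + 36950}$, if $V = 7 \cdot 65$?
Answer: $\frac{29826}{37405} \approx 0.79738$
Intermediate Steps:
$p{\left(b,R \right)} = - 5 R$
$V = 455$
$\frac{29776 - 5 p{\left(-9,-1 + 3 \right)}}{V + 36950} = \frac{29776 - 5 \left(- 5 \left(-1 + 3\right)\right)}{455 + 36950} = \frac{29776 - 5 \left(\left(-5\right) 2\right)}{37405} = \left(29776 - -50\right) \frac{1}{37405} = \left(29776 + 50\right) \frac{1}{37405} = 29826 \cdot \frac{1}{37405} = \frac{29826}{37405}$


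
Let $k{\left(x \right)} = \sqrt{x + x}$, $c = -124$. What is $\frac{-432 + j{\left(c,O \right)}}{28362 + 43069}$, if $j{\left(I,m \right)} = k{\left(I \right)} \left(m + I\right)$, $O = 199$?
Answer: $- \frac{432}{71431} + \frac{150 i \sqrt{62}}{71431} \approx -0.0060478 + 0.016535 i$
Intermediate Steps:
$k{\left(x \right)} = \sqrt{2} \sqrt{x}$ ($k{\left(x \right)} = \sqrt{2 x} = \sqrt{2} \sqrt{x}$)
$j{\left(I,m \right)} = \sqrt{2} \sqrt{I} \left(I + m\right)$ ($j{\left(I,m \right)} = \sqrt{2} \sqrt{I} \left(m + I\right) = \sqrt{2} \sqrt{I} \left(I + m\right)$)
$\frac{-432 + j{\left(c,O \right)}}{28362 + 43069} = \frac{-432 + \sqrt{2} \sqrt{-124} \left(-124 + 199\right)}{28362 + 43069} = \frac{-432 + \sqrt{2} \cdot 2 i \sqrt{31} \cdot 75}{71431} = \left(-432 + 150 i \sqrt{62}\right) \frac{1}{71431} = - \frac{432}{71431} + \frac{150 i \sqrt{62}}{71431}$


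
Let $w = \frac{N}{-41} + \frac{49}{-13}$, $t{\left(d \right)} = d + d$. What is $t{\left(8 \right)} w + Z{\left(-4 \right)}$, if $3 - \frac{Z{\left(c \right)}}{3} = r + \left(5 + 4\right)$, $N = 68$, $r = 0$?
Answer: $- \frac{55882}{533} \approx -104.84$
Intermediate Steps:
$t{\left(d \right)} = 2 d$
$Z{\left(c \right)} = -18$ ($Z{\left(c \right)} = 9 - 3 \left(0 + \left(5 + 4\right)\right) = 9 - 3 \left(0 + 9\right) = 9 - 27 = -18$)
$w = - \frac{2893}{533}$ ($w = \frac{68}{-41} + \frac{49}{-13} = 68 \left(- \frac{1}{41}\right) + 49 \left(- \frac{1}{13}\right) = - \frac{68}{41} - \frac{49}{13} = - \frac{2893}{533} \approx -5.4278$)
$t{\left(8 \right)} w + Z{\left(-4 \right)} = 2 \cdot 8 \left(- \frac{2893}{533}\right) - 18 = 16 \left(- \frac{2893}{533}\right) - 18 = - \frac{46288}{533} - 18 = - \frac{55882}{533}$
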